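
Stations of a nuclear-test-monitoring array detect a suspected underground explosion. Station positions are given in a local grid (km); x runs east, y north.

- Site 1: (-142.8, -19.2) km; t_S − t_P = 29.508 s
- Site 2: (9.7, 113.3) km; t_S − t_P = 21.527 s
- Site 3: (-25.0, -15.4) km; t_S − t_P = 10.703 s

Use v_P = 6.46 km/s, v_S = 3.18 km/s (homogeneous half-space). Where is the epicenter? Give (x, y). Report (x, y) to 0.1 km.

42.0 km east, -17.6 km north

Distance from S−P lag: d = Δt · v_P v_S / (v_P − v_S) = Δt · (6.46·3.18)/(6.46−3.18) ≈ 6.2630·Δt.
So d_Site 1 = 184.81, d_Site 2 = 134.82, d_Site 3 = 67.03 km.
Circle about each station: (x + 142.8)² + (y + 19.2)² = 184.81²; (x − 9.7)² + (y − 113.3)² = 134.82²; (x + 25.0)² + (y + 15.4)² = 67.03².
Subtracting the Site 1 equation from the Site 2 and Site 3 equations removes the quadratic terms:
305.0 x + 265.0 y = 8148.80
235.6 x + 7.6 y = 9763.40
Solving the 2×2 system: x ≈ 42.0, y ≈ -17.6 km.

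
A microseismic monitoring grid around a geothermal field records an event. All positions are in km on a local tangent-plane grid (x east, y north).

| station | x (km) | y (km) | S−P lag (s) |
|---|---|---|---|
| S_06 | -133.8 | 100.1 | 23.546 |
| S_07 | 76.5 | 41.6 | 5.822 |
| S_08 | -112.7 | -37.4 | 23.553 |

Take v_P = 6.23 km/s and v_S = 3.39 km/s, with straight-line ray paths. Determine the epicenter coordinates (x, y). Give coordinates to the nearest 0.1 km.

Distance from S−P lag: d = Δt · v_P v_S / (v_P − v_S) = Δt · (6.23·3.39)/(6.23−3.39) ≈ 7.4365·Δt.
So d_S_06 = 175.10, d_S_07 = 43.30, d_S_08 = 175.15 km.
Circle about each station: (x + 133.8)² + (y − 100.1)² = 175.10²; (x − 76.5)² + (y − 41.6)² = 43.30²; (x + 112.7)² + (y + 37.4)² = 175.15².
Subtracting the S_06 equation from the S_07 and S_08 equations removes the quadratic terms:
420.6 x − 117.0 y = 8445.48
42.2 x − 275.0 y = -13839.91
Solving the 2×2 system: x ≈ 35.6, y ≈ 55.8 km.

35.6 km east, 55.8 km north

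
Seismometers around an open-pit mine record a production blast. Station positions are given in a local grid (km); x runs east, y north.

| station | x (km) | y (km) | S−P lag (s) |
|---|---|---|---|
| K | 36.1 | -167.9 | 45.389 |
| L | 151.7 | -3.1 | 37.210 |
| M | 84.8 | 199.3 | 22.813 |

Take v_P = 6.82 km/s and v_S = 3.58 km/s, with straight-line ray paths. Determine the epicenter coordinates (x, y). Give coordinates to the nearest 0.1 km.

Distance from S−P lag: d = Δt · v_P v_S / (v_P − v_S) = Δt · (6.82·3.58)/(6.82−3.58) ≈ 7.5357·Δt.
So d_K = 342.04, d_L = 280.40, d_M = 171.91 km.
Circle about each station: (x − 36.1)² + (y + 167.9)² = 342.04²; (x − 151.7)² + (y + 3.1)² = 280.40²; (x − 84.8)² + (y − 199.3)² = 171.91².
Subtracting the K equation from the L and M equations removes the quadratic terms:
231.2 x + 329.6 y = 31896.08
97.4 x + 734.4 y = 104856.22
Solving the 2×2 system: x ≈ -80.9, y ≈ 153.5 km.

(-80.9, 153.5)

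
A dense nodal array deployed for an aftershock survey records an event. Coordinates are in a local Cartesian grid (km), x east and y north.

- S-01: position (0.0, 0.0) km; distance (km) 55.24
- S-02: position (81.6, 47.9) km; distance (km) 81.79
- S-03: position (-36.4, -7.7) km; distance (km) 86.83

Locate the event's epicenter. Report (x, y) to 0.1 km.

Circle about each station: x² + y² = 55.24²; (x − 81.6)² + (y − 47.9)² = 81.79²; (x + 36.4)² + (y + 7.7)² = 86.83².
Subtracting the S-01 equation from the S-02 and S-03 equations removes the quadratic terms:
163.2 x + 95.8 y = 5314.82
-72.8 x − 15.4 y = -3103.74
Solving the 2×2 system: x ≈ 48.3, y ≈ -26.8 km.
Check against S-01 (with the unrounded x, y): √(x²+y²) = 55.25 ≈ 55.24 km. ✓

x ≈ 48.3 km, y ≈ -26.8 km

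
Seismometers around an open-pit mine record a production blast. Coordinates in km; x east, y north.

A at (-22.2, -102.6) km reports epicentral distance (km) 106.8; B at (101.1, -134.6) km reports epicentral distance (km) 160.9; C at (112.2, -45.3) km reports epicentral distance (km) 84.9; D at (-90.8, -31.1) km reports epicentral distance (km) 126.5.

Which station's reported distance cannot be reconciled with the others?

Solve using three stations at a time. Using A, C, D (subtract circle equations pairwise → linear system) gives (x, y) ≈ (34.2, -12.0).
Distances from that point to each station vs reported:
  A: calculated 106.7 vs reported 106.8 → residual 0.1 km
  B: calculated 139.7 vs reported 160.9 → residual 21.2 km
  C: calculated 84.8 vs reported 84.9 → residual 0.1 km
  D: calculated 126.5 vs reported 126.5 → residual 0.0 km
A, C, D are mutually consistent (residuals ≈ 0); B is off by 21.2 km.

B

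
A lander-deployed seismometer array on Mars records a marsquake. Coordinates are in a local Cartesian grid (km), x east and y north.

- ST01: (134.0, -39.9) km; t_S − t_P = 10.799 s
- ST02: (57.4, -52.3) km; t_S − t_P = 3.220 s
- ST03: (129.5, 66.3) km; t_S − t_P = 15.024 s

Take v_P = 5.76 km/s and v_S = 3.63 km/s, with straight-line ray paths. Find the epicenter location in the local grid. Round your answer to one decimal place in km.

Distance from S−P lag: d = Δt · v_P v_S / (v_P − v_S) = Δt · (5.76·3.63)/(5.76−3.63) ≈ 9.8163·Δt.
So d_ST01 = 106.01, d_ST02 = 31.61, d_ST03 = 147.48 km.
Circle about each station: (x − 134.0)² + (y + 39.9)² = 106.01²; (x − 57.4)² + (y + 52.3)² = 31.61²; (x − 129.5)² + (y − 66.3)² = 147.48².
Subtracting the ST01 equation from the ST02 and ST03 equations removes the quadratic terms:
-153.2 x − 24.8 y = -3279.03
-9.0 x + 212.4 y = -8894.30
Solving the 2×2 system: x ≈ 28.0, y ≈ -40.7 km.
Check against ST01 (with the unrounded x, y): √((x − 134.0)²+(y + 39.9)²) = 106.01 ≈ 106.01 km. ✓

28.0 km east, -40.7 km north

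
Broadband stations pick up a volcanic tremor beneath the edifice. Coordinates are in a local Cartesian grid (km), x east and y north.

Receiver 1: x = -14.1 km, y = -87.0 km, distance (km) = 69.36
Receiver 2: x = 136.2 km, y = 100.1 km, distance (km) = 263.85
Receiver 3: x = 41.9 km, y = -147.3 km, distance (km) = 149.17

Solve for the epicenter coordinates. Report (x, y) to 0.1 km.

Circle about each station: (x + 14.1)² + (y + 87.0)² = 69.36²; (x − 136.2)² + (y − 100.1)² = 263.85²; (x − 41.9)² + (y + 147.3)² = 149.17².
Subtracting the Receiver 1 equation from the Receiver 2 and Receiver 3 equations removes the quadratic terms:
300.6 x + 374.2 y = -44003.37
112.0 x − 120.6 y = -1755.79
Solving the 2×2 system: x ≈ -76.3, y ≈ -56.3 km.

-76.3 km east, -56.3 km north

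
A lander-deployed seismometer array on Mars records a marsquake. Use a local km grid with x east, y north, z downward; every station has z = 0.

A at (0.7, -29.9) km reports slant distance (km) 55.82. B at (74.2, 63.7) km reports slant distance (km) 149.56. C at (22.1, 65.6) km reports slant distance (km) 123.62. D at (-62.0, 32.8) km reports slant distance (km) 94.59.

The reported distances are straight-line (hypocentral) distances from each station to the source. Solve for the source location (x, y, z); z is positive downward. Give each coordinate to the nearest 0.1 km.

Each station gives a sphere (x−x_i)² + (y−y_i)² + z² = d_i² (stations at z=0).
Subtracting the A sphere from B and C: z² cancels, leaving linear equations in x and y:
147.0 x + 187.2 y = -10583.49
42.8 x + 191.0 y = -8268.76
Solving: x ≈ -23.600, y ≈ -38.004 km (keep extra digits for the depth step; rounded: -23.6, -38.0).
Then from the A sphere: z² = 55.82² − (x − 0.7)² − (y + 29.9)² with x = -23.600, y = -38.004, so z ≈ 49.595 ≈ 49.6 km.
Check against D (with the unrounded solution): distance 94.59 ≈ 94.59 km. ✓

(-23.6, -38.0, 49.6)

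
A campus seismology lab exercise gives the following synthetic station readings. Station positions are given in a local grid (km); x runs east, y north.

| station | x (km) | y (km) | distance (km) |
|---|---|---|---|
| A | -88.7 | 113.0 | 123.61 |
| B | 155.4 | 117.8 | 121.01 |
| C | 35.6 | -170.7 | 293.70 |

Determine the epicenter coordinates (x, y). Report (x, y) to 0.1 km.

x ≈ 34.5 km, y ≈ 123.0 km

Circle about each station: (x + 88.7)² + (y − 113.0)² = 123.61²; (x − 155.4)² + (y − 117.8)² = 121.01²; (x − 35.6)² + (y + 170.7)² = 293.70².
Subtracting the A equation from the B and C equations removes the quadratic terms:
488.2 x + 9.6 y = 18025.32
248.6 x − 567.4 y = -61211.10
Solving the 2×2 system: x ≈ 34.5, y ≈ 123.0 km.
Check against A (with the unrounded x, y): √((x + 88.7)²+(y − 113.0)²) = 123.61 ≈ 123.61 km. ✓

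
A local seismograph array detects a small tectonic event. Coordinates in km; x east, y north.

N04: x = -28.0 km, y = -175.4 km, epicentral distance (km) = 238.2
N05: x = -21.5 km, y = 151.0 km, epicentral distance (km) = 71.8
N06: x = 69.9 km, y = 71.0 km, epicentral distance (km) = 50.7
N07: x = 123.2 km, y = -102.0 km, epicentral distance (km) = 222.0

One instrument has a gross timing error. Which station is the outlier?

N04

Solve using three stations at a time. Using N05, N06, N07 (subtract circle equations pairwise → linear system) gives (x, y) ≈ (27.0, 98.1).
Distances from that point to each station vs reported:
  N04: calculated 279.0 vs reported 238.2 → residual 40.8 km
  N05: calculated 71.8 vs reported 71.8 → residual 0.0 km
  N06: calculated 50.7 vs reported 50.7 → residual 0.0 km
  N07: calculated 222.0 vs reported 222.0 → residual 0.0 km
N05, N06, N07 are mutually consistent (residuals ≈ 0); N04 is off by 40.8 km.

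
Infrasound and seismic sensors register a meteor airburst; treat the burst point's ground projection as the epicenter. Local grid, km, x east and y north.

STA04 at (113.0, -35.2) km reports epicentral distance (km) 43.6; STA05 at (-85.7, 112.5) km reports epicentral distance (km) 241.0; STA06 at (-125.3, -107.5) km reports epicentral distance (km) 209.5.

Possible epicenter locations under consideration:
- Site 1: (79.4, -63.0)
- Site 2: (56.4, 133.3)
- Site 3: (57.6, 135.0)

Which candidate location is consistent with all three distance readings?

Site 1

For each candidate, compare |candidate − station| to the reported distance:
Site 1: residuals STA04 0.0, STA05 0.0, STA06 0.0 → max 0.0 km
Site 2: residuals STA04 134.2, STA05 97.4, STA06 92.2 → max 134.2 km
Site 3: residuals STA04 135.4, STA05 95.9, STA06 94.2 → max 135.4 km
Only Site 1 has all residuals ≈ 0.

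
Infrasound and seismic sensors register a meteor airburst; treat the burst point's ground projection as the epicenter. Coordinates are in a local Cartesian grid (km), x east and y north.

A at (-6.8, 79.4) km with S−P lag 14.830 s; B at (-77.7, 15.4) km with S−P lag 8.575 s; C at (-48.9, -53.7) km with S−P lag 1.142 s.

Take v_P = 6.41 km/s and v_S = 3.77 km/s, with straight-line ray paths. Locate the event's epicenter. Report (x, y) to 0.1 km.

Distance from S−P lag: d = Δt · v_P v_S / (v_P − v_S) = Δt · (6.41·3.77)/(6.41−3.77) ≈ 9.1537·Δt.
So d_A = 135.75, d_B = 78.49, d_C = 10.45 km.
Circle about each station: (x + 6.8)² + (y − 79.4)² = 135.75²; (x + 77.7)² + (y − 15.4)² = 78.49²; (x + 48.9)² + (y + 53.7)² = 10.45².
Subtracting pairs of circle equations eliminates x²+y² and gives linear equations (the radical axes):
-141.8 x − 128.0 y = 12191.23
-84.2 x − 266.2 y = 17243.16
Solving the 2×2 system: x ≈ -38.5, y ≈ -52.6 km.

(-38.5, -52.6)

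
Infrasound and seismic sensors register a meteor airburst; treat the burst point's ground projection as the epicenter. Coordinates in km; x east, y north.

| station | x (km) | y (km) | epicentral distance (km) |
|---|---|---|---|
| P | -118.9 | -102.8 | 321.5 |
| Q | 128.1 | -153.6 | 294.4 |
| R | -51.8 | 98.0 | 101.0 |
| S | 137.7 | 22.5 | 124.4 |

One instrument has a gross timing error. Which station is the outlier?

Solve using three stations at a time. Using P, Q, S (subtract circle equations pairwise → linear system) gives (x, y) ≈ (93.3, 138.8).
Distances from that point to each station vs reported:
  P: calculated 321.5 vs reported 321.5 → residual 0.0 km
  Q: calculated 294.4 vs reported 294.4 → residual 0.0 km
  R: calculated 150.7 vs reported 101.0 → residual 49.7 km
  S: calculated 124.4 vs reported 124.4 → residual 0.0 km
P, Q, S are mutually consistent (residuals ≈ 0); R is off by 49.7 km.

R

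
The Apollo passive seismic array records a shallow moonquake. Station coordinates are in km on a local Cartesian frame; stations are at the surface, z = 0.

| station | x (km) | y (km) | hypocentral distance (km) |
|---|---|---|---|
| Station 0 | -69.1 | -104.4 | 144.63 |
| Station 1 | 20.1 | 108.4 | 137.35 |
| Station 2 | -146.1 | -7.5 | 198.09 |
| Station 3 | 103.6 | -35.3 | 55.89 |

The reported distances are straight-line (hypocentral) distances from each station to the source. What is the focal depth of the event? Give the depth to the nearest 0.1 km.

Each station gives a sphere (x−x_i)² + (y−y_i)² + z² = d_i² (stations at z=0).
Subtracting the Station 0 sphere from Station 1 and Station 2: z² cancels, leaving linear equations in x and y:
178.4 x + 425.6 y = -1466.79
-154.0 x + 193.8 y = -12594.52
Solving: x ≈ 50.701, y ≈ -24.699 km (keep extra digits for the depth step; rounded: 50.7, -24.7).
Then from the Station 0 sphere: z² = 144.63² − (x + 69.1)² − (y + 104.4)² with x = 50.701, y = -24.699, so z ≈ 14.605 ≈ 14.6 km.

14.6 km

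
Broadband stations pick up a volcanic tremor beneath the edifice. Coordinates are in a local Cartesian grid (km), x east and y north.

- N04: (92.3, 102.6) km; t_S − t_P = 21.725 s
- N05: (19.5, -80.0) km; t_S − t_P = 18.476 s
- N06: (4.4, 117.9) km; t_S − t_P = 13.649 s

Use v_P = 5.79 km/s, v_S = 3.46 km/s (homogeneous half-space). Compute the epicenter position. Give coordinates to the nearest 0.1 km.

Distance from S−P lag: d = Δt · v_P v_S / (v_P − v_S) = Δt · (5.79·3.46)/(5.79−3.46) ≈ 8.5980·Δt.
So d_N04 = 186.79, d_N05 = 158.86, d_N06 = 117.35 km.
Circle about each station: (x − 92.3)² + (y − 102.6)² = 186.79²; (x − 19.5)² + (y + 80.0)² = 158.86²; (x − 4.4)² + (y − 117.9)² = 117.35².
Subtracting the N04 equation from the N05 and N06 equations removes the quadratic terms:
-145.6 x − 365.2 y = -2611.80
-175.8 x + 30.6 y = 15993.20
Solving the 2×2 system: x ≈ -83.9, y ≈ 40.6 km.
Check against N04 (with the unrounded x, y): √((x − 92.3)²+(y − 102.6)²) = 186.79 ≈ 186.79 km. ✓

x ≈ -83.9 km, y ≈ 40.6 km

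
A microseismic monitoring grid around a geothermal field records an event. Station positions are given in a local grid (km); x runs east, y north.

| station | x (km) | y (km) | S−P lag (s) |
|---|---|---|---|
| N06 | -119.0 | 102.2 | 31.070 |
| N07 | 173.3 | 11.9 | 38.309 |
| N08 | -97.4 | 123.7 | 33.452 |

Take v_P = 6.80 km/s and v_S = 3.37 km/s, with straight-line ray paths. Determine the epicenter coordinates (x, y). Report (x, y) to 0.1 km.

-58.6 km east, -96.4 km north

Distance from S−P lag: d = Δt · v_P v_S / (v_P − v_S) = Δt · (6.80·3.37)/(6.80−3.37) ≈ 6.6810·Δt.
So d_N06 = 207.58, d_N07 = 255.94, d_N08 = 223.49 km.
Circle about each station: (x + 119.0)² + (y − 102.2)² = 207.58²; (x − 173.3)² + (y − 11.9)² = 255.94²; (x + 97.4)² + (y − 123.7)² = 223.49².
Subtracting pairs of circle equations eliminates x²+y² and gives linear equations (the radical axes):
584.6 x − 180.6 y = -16847.17
43.2 x + 43.0 y = -6675.71
Solving the 2×2 system: x ≈ -58.6, y ≈ -96.4 km.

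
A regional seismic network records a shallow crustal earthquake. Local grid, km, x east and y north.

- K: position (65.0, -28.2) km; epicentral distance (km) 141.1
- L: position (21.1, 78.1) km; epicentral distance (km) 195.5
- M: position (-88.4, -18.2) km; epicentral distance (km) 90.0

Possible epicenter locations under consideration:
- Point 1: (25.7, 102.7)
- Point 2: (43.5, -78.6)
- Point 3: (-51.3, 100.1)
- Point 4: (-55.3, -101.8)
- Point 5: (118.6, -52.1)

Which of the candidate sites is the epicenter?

Point 4

For each candidate, compare |candidate − station| to the reported distance:
Point 1: residuals K 4.4, L 170.5, M 76.2 → max 170.5 km
Point 2: residuals K 86.3, L 37.2, M 55.1 → max 86.3 km
Point 3: residuals K 32.1, L 119.8, M 34.0 → max 119.8 km
Point 4: residuals K 0.1, L 0.0, M 0.1 → max 0.1 km
Point 5: residuals K 82.4, L 32.8, M 119.8 → max 119.8 km
Only Point 4 has all residuals ≈ 0.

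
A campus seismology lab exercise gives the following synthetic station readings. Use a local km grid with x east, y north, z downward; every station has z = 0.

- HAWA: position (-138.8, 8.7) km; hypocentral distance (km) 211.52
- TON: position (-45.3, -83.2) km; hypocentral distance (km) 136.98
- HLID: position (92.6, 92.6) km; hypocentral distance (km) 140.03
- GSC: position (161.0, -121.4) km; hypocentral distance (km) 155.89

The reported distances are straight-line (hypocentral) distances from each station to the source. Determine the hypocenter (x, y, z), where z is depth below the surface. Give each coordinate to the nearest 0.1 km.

(58.7, -25.2, 67.7)

Each station gives a sphere (x−x_i)² + (y−y_i)² + z² = d_i² (stations at z=0).
Subtracting the HAWA sphere from TON and HLID: z² cancels, leaving linear equations in x and y:
187.0 x − 183.8 y = 15610.39
462.8 x + 167.8 y = 22940.70
Solving: x ≈ 58.707, y ≈ -25.202 km (keep extra digits for the depth step; rounded: 58.7, -25.2).
Then from the HAWA sphere: z² = 211.52² − (x + 138.8)² − (y − 8.7)² with x = 58.707, y = -25.202, so z ≈ 67.693 ≈ 67.7 km.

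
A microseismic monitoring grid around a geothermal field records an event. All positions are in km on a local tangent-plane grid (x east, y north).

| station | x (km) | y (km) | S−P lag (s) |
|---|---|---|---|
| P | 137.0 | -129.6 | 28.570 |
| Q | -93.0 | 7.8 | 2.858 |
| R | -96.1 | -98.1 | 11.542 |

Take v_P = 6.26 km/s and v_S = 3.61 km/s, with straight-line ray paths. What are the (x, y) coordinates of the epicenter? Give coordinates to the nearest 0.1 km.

Distance from S−P lag: d = Δt · v_P v_S / (v_P − v_S) = Δt · (6.26·3.61)/(6.26−3.61) ≈ 8.5278·Δt.
So d_P = 243.64, d_Q = 24.37, d_R = 98.43 km.
Circle about each station: (x − 137.0)² + (y + 129.6)² = 243.64²; (x + 93.0)² + (y − 7.8)² = 24.37²; (x + 96.1)² + (y + 98.1)² = 98.43².
Subtracting the P equation from the Q and R equations removes the quadratic terms:
-460.0 x + 274.8 y = 31911.23
-466.2 x + 63.0 y = 32965.64
Solving the 2×2 system: x ≈ -71.1, y ≈ -2.9 km.

-71.1 km east, -2.9 km north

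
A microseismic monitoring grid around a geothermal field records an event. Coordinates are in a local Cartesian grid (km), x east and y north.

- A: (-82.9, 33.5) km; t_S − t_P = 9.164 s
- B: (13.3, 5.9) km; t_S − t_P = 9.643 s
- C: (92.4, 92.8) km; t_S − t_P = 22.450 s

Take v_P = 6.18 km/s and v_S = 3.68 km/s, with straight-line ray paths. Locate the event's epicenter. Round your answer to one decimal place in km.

x ≈ -57.5 km, y ≈ -45.9 km

Distance from S−P lag: d = Δt · v_P v_S / (v_P − v_S) = Δt · (6.18·3.68)/(6.18−3.68) ≈ 9.0970·Δt.
So d_A = 83.36, d_B = 87.72, d_C = 204.23 km.
Circle about each station: (x + 82.9)² + (y − 33.5)² = 83.36²; (x − 13.3)² + (y − 5.9)² = 87.72²; (x − 92.4)² + (y − 92.8)² = 204.23².
Subtracting pairs of circle equations eliminates x²+y² and gives linear equations (the radical axes):
192.4 x − 55.2 y = -8528.87
350.6 x + 118.6 y = -25606.06
Solving the 2×2 system: x ≈ -57.5, y ≈ -45.9 km.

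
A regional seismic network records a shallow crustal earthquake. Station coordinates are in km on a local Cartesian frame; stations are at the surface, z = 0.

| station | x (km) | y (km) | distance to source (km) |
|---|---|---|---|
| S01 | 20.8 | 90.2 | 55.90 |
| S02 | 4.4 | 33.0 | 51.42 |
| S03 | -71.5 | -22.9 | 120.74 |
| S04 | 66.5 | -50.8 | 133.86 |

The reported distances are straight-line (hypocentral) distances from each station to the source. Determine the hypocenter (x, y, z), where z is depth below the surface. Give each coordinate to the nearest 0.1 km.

Each station gives a sphere (x−x_i)² + (y−y_i)² + z² = d_i² (stations at z=0).
Subtracting the S01 sphere from S02 and S03: z² cancels, leaving linear equations in x and y:
-32.8 x − 114.4 y = -6979.53
-184.6 x − 226.2 y = -14385.36
Solving: x ≈ 4.885, y ≈ 59.609 km (keep extra digits for the depth step; rounded: 4.9, 59.6).
Then from the S01 sphere: z² = 55.90² − (x − 20.8)² − (y − 90.2)² with x = 4.885, y = 59.609, so z ≈ 43.997 ≈ 44.0 km.

(4.9, 59.6, 44.0)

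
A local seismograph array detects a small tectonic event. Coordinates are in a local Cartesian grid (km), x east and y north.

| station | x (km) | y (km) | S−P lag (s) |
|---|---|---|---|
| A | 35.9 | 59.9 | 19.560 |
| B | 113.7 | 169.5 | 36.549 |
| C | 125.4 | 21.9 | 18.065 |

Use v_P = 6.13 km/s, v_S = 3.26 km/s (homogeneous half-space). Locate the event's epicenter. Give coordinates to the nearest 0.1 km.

Distance from S−P lag: d = Δt · v_P v_S / (v_P − v_S) = Δt · (6.13·3.26)/(6.13−3.26) ≈ 6.9630·Δt.
So d_A = 136.20, d_B = 254.49, d_C = 125.79 km.
Circle about each station: (x − 35.9)² + (y − 59.9)² = 136.20²; (x − 113.7)² + (y − 169.5)² = 254.49²; (x − 125.4)² + (y − 21.9)² = 125.79².
Subtracting pairs of circle equations eliminates x²+y² and gives linear equations (the radical axes):
155.6 x + 219.2 y = -9433.60
179.0 x − 76.0 y = 14055.27
Solving the 2×2 system: x ≈ 46.3, y ≈ -75.9 km.
Check against A (with the unrounded x, y): √((x − 35.9)²+(y − 59.9)²) = 136.20 ≈ 136.20 km. ✓

(46.3, -75.9)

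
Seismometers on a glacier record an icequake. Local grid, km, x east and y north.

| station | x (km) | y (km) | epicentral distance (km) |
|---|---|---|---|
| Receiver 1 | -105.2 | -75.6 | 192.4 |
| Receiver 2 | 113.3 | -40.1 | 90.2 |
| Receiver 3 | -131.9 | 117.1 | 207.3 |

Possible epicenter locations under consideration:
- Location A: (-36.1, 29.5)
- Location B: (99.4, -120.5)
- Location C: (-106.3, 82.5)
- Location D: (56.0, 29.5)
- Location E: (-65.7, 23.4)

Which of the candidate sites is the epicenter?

Location D

For each candidate, compare |candidate − station| to the reported distance:
Location A: residuals Receiver 1 66.6, Receiver 2 74.6, Receiver 3 77.5 → max 77.5 km
Location B: residuals Receiver 1 17.1, Receiver 2 8.6, Receiver 3 124.3 → max 124.3 km
Location C: residuals Receiver 1 34.3, Receiver 2 161.3, Receiver 3 164.3 → max 164.3 km
Location D: residuals Receiver 1 0.0, Receiver 2 0.0, Receiver 3 0.0 → max 0.0 km
Location E: residuals Receiver 1 85.8, Receiver 2 99.7, Receiver 3 92.6 → max 99.7 km
Only Location D has all residuals ≈ 0.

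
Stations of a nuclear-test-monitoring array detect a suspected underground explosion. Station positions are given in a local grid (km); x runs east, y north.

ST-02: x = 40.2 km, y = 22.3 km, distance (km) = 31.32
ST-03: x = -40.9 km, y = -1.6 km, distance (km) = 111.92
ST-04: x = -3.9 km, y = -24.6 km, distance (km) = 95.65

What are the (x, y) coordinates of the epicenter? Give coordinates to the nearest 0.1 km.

Circle about each station: (x − 40.2)² + (y − 22.3)² = 31.32²; (x + 40.9)² + (y + 1.6)² = 111.92²; (x + 3.9)² + (y + 24.6)² = 95.65².
Subtracting pairs of circle equations eliminates x²+y² and gives linear equations (the radical axes):
-162.2 x − 47.8 y = -11983.10
-88.2 x − 93.8 y = -9660.94
Solving the 2×2 system: x ≈ 60.2, y ≈ 46.4 km.

x ≈ 60.2 km, y ≈ 46.4 km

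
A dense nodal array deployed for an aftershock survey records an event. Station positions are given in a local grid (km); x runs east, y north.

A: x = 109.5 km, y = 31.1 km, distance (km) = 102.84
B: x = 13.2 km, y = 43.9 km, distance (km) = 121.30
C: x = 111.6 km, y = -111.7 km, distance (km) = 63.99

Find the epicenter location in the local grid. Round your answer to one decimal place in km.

x ≈ 69.4 km, y ≈ -63.6 km

Circle about each station: (x − 109.5)² + (y − 31.1)² = 102.84²; (x − 13.2)² + (y − 43.9)² = 121.30²; (x − 111.6)² + (y + 111.7)² = 63.99².
Subtracting pairs of circle equations eliminates x²+y² and gives linear equations (the radical axes):
-192.6 x + 25.6 y = -14993.63
4.2 x − 285.6 y = 18455.34
Solving the 2×2 system: x ≈ 69.4, y ≈ -63.6 km.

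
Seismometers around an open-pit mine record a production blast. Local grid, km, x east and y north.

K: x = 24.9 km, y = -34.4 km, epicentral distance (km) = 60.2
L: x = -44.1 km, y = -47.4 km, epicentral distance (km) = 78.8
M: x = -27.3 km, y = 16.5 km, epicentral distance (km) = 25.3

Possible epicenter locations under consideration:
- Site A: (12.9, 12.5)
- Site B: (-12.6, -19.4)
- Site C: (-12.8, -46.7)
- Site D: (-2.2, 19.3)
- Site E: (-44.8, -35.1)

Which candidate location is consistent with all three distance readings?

Site D

For each candidate, compare |candidate − station| to the reported distance:
Site A: residuals K 11.8, L 3.9, M 15.1 → max 15.1 km
Site B: residuals K 19.8, L 36.7, M 13.5 → max 36.7 km
Site C: residuals K 20.5, L 47.5, M 39.5 → max 47.5 km
Site D: residuals K 0.0, L 0.0, M 0.0 → max 0.0 km
Site E: residuals K 9.5, L 66.5, M 29.2 → max 66.5 km
Only Site D has all residuals ≈ 0.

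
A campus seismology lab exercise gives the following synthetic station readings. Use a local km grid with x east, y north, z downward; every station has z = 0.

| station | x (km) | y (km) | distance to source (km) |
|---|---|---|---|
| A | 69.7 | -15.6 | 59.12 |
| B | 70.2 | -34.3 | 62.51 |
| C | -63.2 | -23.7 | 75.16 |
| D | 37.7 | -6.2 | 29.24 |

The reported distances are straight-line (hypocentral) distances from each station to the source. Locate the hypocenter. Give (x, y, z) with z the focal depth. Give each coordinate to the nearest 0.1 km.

(11.1, -15.5, 7.8)

Each station gives a sphere (x−x_i)² + (y−y_i)² + z² = d_i² (stations at z=0).
Subtracting the A sphere from B and C: z² cancels, leaving linear equations in x and y:
1.0 x − 37.4 y = 590.75
-265.8 x − 16.2 y = -2699.37
Solving: x ≈ 11.100, y ≈ -15.499 km (keep extra digits for the depth step; rounded: 11.1, -15.5).
Then from the A sphere: z² = 59.12² − (x − 69.7)² − (y + 15.6)² with x = 11.100, y = -15.499, so z ≈ 7.823 ≈ 7.8 km.
Check against D (with the unrounded solution): distance 29.24 ≈ 29.24 km. ✓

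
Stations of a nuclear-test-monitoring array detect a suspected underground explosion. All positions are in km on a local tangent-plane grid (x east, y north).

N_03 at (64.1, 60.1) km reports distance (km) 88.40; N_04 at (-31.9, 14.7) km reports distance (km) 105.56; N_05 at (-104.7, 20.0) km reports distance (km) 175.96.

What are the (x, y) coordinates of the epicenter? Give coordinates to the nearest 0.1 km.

Circle about each station: (x − 64.1)² + (y − 60.1)² = 88.40²; (x + 31.9)² + (y − 14.7)² = 105.56²; (x + 104.7)² + (y − 20.0)² = 175.96².
Subtracting pairs of circle equations eliminates x²+y² and gives linear equations (the radical axes):
-192.0 x − 90.8 y = -9815.47
-337.6 x − 80.2 y = -19506.09
Solving the 2×2 system: x ≈ 64.5, y ≈ -28.3 km.
Check against N_03 (with the unrounded x, y): √((x − 64.1)²+(y − 60.1)²) = 88.38 ≈ 88.40 km. ✓

x ≈ 64.5 km, y ≈ -28.3 km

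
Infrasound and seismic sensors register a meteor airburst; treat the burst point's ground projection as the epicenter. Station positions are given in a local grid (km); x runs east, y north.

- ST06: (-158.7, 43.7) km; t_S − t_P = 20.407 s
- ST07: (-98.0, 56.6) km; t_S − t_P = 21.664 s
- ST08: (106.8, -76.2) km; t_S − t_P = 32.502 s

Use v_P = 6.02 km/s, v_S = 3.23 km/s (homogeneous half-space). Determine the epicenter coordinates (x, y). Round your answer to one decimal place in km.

Distance from S−P lag: d = Δt · v_P v_S / (v_P − v_S) = Δt · (6.02·3.23)/(6.02−3.23) ≈ 6.9694·Δt.
So d_ST06 = 142.22, d_ST07 = 150.98, d_ST08 = 226.52 km.
Circle about each station: (x + 158.7)² + (y − 43.7)² = 142.22²; (x + 98.0)² + (y − 56.6)² = 150.98²; (x − 106.8)² + (y + 76.2)² = 226.52².
Subtracting pairs of circle equations eliminates x²+y² and gives linear equations (the radical axes):
121.4 x + 25.8 y = -16856.25
531.0 x − 239.8 y = -40967.48
Solving the 2×2 system: x ≈ -119.1, y ≈ -92.9 km.

-119.1 km east, -92.9 km north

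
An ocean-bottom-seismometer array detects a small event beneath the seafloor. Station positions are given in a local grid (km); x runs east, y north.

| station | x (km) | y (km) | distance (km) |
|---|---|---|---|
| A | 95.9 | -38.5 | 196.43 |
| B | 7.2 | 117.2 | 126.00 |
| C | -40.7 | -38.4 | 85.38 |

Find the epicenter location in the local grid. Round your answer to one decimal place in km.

Circle about each station: (x − 95.9)² + (y + 38.5)² = 196.43²; (x − 7.2)² + (y − 117.2)² = 126.00²; (x + 40.7)² + (y + 38.4)² = 85.38².
Subtracting pairs of circle equations eliminates x²+y² and gives linear equations (the radical axes):
-177.4 x + 311.4 y = 25817.36
-273.2 x + 0.2 y = 23746.99
Solving the 2×2 system: x ≈ -86.9, y ≈ 33.4 km.

x ≈ -86.9 km, y ≈ 33.4 km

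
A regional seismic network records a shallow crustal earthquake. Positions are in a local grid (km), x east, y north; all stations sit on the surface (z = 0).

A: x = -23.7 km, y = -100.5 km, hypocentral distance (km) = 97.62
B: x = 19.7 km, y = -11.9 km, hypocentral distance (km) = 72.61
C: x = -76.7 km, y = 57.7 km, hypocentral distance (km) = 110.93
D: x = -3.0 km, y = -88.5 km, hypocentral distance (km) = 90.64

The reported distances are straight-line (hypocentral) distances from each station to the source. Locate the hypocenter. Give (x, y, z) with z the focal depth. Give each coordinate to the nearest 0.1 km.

Each station gives a sphere (x−x_i)² + (y−y_i)² + z² = d_i² (stations at z=0).
Subtracting the A sphere from B and C: z² cancels, leaving linear equations in x and y:
86.8 x + 177.2 y = -5874.79
-106.0 x + 316.4 y = -4225.56
Solving: x ≈ -24.002, y ≈ -21.396 km (keep extra digits for the depth step; rounded: -24.0, -21.4).
Then from the A sphere: z² = 97.62² − (x + 23.7)² − (y + 100.5)² with x = -24.002, y = -21.396, so z ≈ 57.203 ≈ 57.2 km.

(-24.0, -21.4, 57.2)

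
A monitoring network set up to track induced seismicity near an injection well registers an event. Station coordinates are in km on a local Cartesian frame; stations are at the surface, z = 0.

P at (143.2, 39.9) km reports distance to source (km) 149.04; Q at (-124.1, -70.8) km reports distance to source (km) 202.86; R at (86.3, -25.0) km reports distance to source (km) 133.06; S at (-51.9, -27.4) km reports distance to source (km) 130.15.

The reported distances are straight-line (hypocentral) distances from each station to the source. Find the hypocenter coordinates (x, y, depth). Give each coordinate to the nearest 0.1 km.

Each station gives a sphere (x−x_i)² + (y−y_i)² + z² = d_i² (stations at z=0).
Subtracting the P sphere from Q and R: z² cancels, leaving linear equations in x and y:
-534.6 x − 221.4 y = -20624.06
-113.8 x − 129.8 y = -9517.60
Solving: x ≈ 12.893, y ≈ 62.022 km (keep extra digits for the depth step; rounded: 12.9, 62.0).
Then from the P sphere: z² = 149.04² − (x − 143.2)² − (y − 39.9)² with x = 12.893, y = 62.022, so z ≈ 68.874 ≈ 68.9 km.

(12.9, 62.0, 68.9)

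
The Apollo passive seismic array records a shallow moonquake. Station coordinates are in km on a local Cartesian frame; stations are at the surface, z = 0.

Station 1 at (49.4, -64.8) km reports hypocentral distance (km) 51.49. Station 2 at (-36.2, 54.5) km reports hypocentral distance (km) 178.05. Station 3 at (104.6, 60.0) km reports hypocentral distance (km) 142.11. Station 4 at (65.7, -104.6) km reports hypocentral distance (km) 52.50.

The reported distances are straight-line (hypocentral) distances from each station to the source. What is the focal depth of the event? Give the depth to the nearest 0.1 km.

Each station gives a sphere (x−x_i)² + (y−y_i)² + z² = d_i² (stations at z=0).
Subtracting the Station 1 sphere from Station 2 and Station 3: z² cancels, leaving linear equations in x and y:
-171.2 x + 238.6 y = -31409.29
110.4 x + 249.6 y = -9642.27
Solving: x ≈ 80.192, y ≈ -74.101 km (keep extra digits for the depth step; rounded: 80.2, -74.1).
Then from the Station 1 sphere: z² = 51.49² − (x − 49.4)² − (y + 64.8)² with x = 80.192, y = -74.101, so z ≈ 40.207 ≈ 40.2 km.
Check against Station 4 (with the unrounded solution): distance 52.51 ≈ 52.50 km. ✓

40.2 km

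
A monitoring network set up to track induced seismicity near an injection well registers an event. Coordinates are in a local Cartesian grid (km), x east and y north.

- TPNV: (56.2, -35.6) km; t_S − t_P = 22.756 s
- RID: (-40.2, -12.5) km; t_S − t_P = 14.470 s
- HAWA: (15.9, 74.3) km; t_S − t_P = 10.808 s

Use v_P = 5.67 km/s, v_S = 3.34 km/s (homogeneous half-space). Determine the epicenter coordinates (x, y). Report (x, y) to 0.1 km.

x ≈ -67.5 km, y ≈ 101.9 km

Distance from S−P lag: d = Δt · v_P v_S / (v_P − v_S) = Δt · (5.67·3.34)/(5.67−3.34) ≈ 8.1278·Δt.
So d_TPNV = 184.96, d_RID = 117.61, d_HAWA = 87.85 km.
Circle about each station: (x − 56.2)² + (y + 35.6)² = 184.96²; (x + 40.2)² + (y + 12.5)² = 117.61²; (x − 15.9)² + (y − 74.3)² = 87.85².
Subtracting the TPNV equation from the RID and HAWA equations removes the quadratic terms:
-192.8 x + 46.2 y = 17724.58
-80.6 x + 219.8 y = 27840.08
Solving the 2×2 system: x ≈ -67.5, y ≈ 101.9 km.
Check against TPNV (with the unrounded x, y): √((x − 56.2)²+(y + 35.6)²) = 184.97 ≈ 184.96 km. ✓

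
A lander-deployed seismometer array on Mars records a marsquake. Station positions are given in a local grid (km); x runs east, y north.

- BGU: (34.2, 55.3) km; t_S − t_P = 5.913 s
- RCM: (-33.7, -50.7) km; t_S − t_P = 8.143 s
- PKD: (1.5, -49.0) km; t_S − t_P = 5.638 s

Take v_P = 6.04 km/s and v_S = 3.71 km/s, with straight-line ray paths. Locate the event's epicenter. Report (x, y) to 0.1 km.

Distance from S−P lag: d = Δt · v_P v_S / (v_P − v_S) = Δt · (6.04·3.71)/(6.04−3.71) ≈ 9.6173·Δt.
So d_BGU = 56.87, d_RCM = 78.31, d_PKD = 54.22 km.
Circle about each station: (x − 34.2)² + (y − 55.3)² = 56.87²; (x + 33.7)² + (y + 50.7)² = 78.31²; (x − 1.5)² + (y + 49.0)² = 54.22².
Subtracting the BGU equation from the RCM and PKD equations removes the quadratic terms:
-135.8 x − 212.0 y = -3419.81
-65.4 x − 208.6 y = -1530.09
Solving the 2×2 system: x ≈ 26.9, y ≈ -1.1 km.

26.9 km east, -1.1 km north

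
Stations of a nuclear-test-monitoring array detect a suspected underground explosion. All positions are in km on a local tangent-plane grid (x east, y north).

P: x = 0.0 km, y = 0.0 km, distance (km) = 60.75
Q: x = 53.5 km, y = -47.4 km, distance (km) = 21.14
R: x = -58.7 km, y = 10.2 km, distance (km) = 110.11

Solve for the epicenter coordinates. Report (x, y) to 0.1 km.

Circle about each station: x² + y² = 60.75²; (x − 53.5)² + (y + 47.4)² = 21.14²; (x + 58.7)² + (y − 10.2)² = 110.11².
Subtracting pairs of circle equations eliminates x²+y² and gives linear equations (the radical axes):
107.0 x − 94.8 y = 8352.67
-117.4 x + 20.4 y = -4883.92
Solving the 2×2 system: x ≈ 32.7, y ≈ -51.2 km.

(32.7, -51.2)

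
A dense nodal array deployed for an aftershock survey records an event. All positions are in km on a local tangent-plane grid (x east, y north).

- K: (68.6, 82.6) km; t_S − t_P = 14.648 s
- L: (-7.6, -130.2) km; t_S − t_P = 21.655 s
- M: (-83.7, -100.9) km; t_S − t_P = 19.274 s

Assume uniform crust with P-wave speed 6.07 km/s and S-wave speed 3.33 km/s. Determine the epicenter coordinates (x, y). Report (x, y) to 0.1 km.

Distance from S−P lag: d = Δt · v_P v_S / (v_P − v_S) = Δt · (6.07·3.33)/(6.07−3.33) ≈ 7.3770·Δt.
So d_K = 108.06, d_L = 159.75, d_M = 142.19 km.
Circle about each station: (x − 68.6)² + (y − 82.6)² = 108.06²; (x + 7.6)² + (y + 130.2)² = 159.75²; (x + 83.7)² + (y + 100.9)² = 142.19².
Subtracting pairs of circle equations eliminates x²+y² and gives linear equations (the radical axes):
-152.4 x − 425.6 y = -8362.02
-304.6 x − 367.0 y = -2883.25
Solving the 2×2 system: x ≈ -25.0, y ≈ 28.6 km.
Check against K (with the unrounded x, y): √((x − 68.6)²+(y − 82.6)²) = 108.05 ≈ 108.06 km. ✓

(-25.0, 28.6)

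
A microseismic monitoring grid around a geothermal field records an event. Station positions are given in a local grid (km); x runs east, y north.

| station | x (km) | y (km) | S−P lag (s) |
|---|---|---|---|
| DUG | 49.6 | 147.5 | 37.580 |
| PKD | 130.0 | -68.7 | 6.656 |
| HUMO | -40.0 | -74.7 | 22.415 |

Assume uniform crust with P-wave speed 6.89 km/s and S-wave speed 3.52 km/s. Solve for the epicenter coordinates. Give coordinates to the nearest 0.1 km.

x ≈ 116.3 km, y ≈ -114.6 km

Distance from S−P lag: d = Δt · v_P v_S / (v_P − v_S) = Δt · (6.89·3.52)/(6.89−3.52) ≈ 7.1967·Δt.
So d_DUG = 270.45, d_PKD = 47.90, d_HUMO = 161.31 km.
Circle about each station: (x − 49.6)² + (y − 147.5)² = 270.45²; (x − 130.0)² + (y + 68.7)² = 47.90²; (x + 40.0)² + (y + 74.7)² = 161.31².
Subtracting the DUG equation from the PKD and HUMO equations removes the quadratic terms:
160.8 x − 432.4 y = 68252.07
-179.2 x − 444.4 y = 30085.97
Solving the 2×2 system: x ≈ 116.3, y ≈ -114.6 km.
Check against DUG (with the unrounded x, y): √((x − 49.6)²+(y − 147.5)²) = 270.45 ≈ 270.45 km. ✓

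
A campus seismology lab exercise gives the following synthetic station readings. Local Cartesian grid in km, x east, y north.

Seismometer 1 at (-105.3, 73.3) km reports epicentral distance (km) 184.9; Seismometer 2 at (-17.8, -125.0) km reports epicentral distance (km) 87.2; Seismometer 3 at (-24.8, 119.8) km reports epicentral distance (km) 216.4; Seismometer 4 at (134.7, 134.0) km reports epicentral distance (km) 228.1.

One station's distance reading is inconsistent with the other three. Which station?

Seismometer 1

Solve using three stations at a time. Using Seismometer 2, Seismometer 3, Seismometer 4 (subtract circle equations pairwise → linear system) gives (x, y) ≈ (57.1, -80.5).
Distances from that point to each station vs reported:
  Seismometer 1: calculated 223.7 vs reported 184.9 → residual 38.8 km
  Seismometer 2: calculated 87.1 vs reported 87.2 → residual 0.1 km
  Seismometer 3: calculated 216.4 vs reported 216.4 → residual 0.0 km
  Seismometer 4: calculated 228.1 vs reported 228.1 → residual 0.0 km
Seismometer 2, Seismometer 3, Seismometer 4 are mutually consistent (residuals ≈ 0); Seismometer 1 is off by 38.8 km.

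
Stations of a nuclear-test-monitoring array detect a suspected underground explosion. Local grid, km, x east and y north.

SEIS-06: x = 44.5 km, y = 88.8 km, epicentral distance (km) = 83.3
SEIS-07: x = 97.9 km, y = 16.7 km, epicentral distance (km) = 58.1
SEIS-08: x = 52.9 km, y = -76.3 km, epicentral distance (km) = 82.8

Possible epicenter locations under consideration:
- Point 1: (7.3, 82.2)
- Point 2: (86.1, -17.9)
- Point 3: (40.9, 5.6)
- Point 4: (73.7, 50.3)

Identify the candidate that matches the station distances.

For each candidate, compare |candidate − station| to the reported distance:
Point 1: residuals SEIS-06 45.5, SEIS-07 53.7, SEIS-08 82.1 → max 82.1 km
Point 2: residuals SEIS-06 31.2, SEIS-07 21.5, SEIS-08 15.6 → max 31.2 km
Point 3: residuals SEIS-06 0.0, SEIS-07 0.0, SEIS-08 0.0 → max 0.0 km
Point 4: residuals SEIS-06 35.0, SEIS-07 16.7, SEIS-08 45.5 → max 45.5 km
Only Point 3 has all residuals ≈ 0.

Point 3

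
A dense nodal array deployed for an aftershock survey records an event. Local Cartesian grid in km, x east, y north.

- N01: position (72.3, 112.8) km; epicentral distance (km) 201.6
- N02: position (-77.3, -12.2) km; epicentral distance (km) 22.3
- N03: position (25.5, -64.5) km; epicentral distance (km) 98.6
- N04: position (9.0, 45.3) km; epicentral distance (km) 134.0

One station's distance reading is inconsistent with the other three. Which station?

N04

Solve using three stations at a time. Using N01, N02, N03 (subtract circle equations pairwise → linear system) gives (x, y) ≈ (-67.7, -32.3).
Distances from that point to each station vs reported:
  N01: calculated 201.6 vs reported 201.6 → residual 0.0 km
  N02: calculated 22.3 vs reported 22.3 → residual 0.0 km
  N03: calculated 98.6 vs reported 98.6 → residual 0.0 km
  N04: calculated 109.1 vs reported 134.0 → residual 24.9 km
N01, N02, N03 are mutually consistent (residuals ≈ 0); N04 is off by 24.9 km.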